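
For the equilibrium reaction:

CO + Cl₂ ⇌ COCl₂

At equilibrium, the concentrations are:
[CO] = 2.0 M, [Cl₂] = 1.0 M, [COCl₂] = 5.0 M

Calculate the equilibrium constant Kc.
K_c = 2.5000

Kc = ([COCl₂]) / ([CO] × [Cl₂])
   = ((5.0)) / ((2.0)·(1.0))
   = 5 / 2 = 2.5000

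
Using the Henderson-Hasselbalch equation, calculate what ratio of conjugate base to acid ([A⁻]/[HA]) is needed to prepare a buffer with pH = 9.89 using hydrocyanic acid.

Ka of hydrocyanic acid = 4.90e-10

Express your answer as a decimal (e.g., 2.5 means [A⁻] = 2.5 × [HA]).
[A⁻]/[HA] = 3.804

pKa = −log(4.90e-10) = 9.3098. pH = pKa + log([A⁻]/[HA]). 9.89 = 9.3098 + log(ratio). log(ratio) = 9.89 − 9.3098 = 0.5802. ratio = 10^(0.5802) = 3.804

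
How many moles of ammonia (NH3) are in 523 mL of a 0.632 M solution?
Moles = Molarity × Volume (L)
Moles = 0.632 M × 0.523 L = 0.3305 mol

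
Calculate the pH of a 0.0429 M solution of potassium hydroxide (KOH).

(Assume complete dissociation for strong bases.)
pH = 12.63

[OH⁻] = 0.0429 M for strong base. pOH = -log[OH⁻] = 1.37, pH = 14 - pOH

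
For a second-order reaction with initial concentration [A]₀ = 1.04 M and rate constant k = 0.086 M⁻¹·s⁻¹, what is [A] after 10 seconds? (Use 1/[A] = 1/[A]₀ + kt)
0.5490 M

1/[A] = 1/[A]₀ + k·t = 1/1.04 + (0.086)·(10) = 0.9615 + 0.8600 = 1.8215
[A] = 1/1.8215 = 0.5490 M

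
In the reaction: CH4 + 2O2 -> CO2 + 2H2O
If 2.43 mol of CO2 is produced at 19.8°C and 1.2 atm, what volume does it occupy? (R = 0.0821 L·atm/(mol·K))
T = 19.8°C + 273.15 = 292.95 K
V = nRT/P = (2.43 × 0.0821 × 292.95) / 1.2
V = 48.70 L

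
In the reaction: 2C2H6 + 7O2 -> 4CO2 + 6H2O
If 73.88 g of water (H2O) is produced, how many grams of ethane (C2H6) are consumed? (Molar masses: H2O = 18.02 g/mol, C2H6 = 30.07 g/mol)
Moles of H2O = 73.88 g ÷ 18.02 g/mol = 4.09989 mol
Mole ratio: 2 mol C2H6 / 6 mol H2O
Moles of C2H6 = 4.09989 × (2/6) = 1.36663 mol
Mass of C2H6 = 1.36663 mol × 30.07 g/mol = 41.09 g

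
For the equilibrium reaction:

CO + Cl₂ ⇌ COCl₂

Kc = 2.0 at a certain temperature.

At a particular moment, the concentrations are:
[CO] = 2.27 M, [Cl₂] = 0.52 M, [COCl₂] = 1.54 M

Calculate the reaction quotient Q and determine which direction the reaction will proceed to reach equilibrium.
Q = 1.305, Q < K, reaction proceeds forward (toward products)

Q = ([COCl₂]) / ([CO] × [Cl₂])
  = ((1.54)) / ((2.27)·(0.52)) = 1.54/1.1804 = 1.305
Since Q = 1.305 < Kc = 2.0, the reaction proceeds forward (toward products) to reach equilibrium.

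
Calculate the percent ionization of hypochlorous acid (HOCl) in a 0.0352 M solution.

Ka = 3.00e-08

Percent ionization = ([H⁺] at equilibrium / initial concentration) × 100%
Percent ionization = 0.0923%

Let x = [H⁺]. Ka = x²/(C - x) ⇒ x² + (3.00e-08)x - (3.00e-08)(0.0352) = 0. x = 3.2481e-05. Percent = (3.2481e-05/0.0352) × 100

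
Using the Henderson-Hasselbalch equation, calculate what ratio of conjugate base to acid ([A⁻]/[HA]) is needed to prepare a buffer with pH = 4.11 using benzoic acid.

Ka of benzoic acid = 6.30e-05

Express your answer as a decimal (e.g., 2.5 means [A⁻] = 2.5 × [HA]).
[A⁻]/[HA] = 0.812

pKa = −log(6.30e-05) = 4.2007. pH = pKa + log([A⁻]/[HA]). 4.11 = 4.2007 + log(ratio). log(ratio) = 4.11 − 4.2007 = -0.0907. ratio = 10^(-0.0907) = 0.812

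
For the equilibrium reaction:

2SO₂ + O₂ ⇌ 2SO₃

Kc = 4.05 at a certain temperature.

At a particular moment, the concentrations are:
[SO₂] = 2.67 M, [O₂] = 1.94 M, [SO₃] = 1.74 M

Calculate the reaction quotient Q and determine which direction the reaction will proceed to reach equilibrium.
Q = 0.219, Q < K, reaction proceeds forward (toward products)

Q = ([SO₃]^2) / ([SO₂]^2 × [O₂])
  = ((1.74)^2) / ((2.67)^2·(1.94)) = 3.0276/13.83 = 0.2189
Since Q = 0.2189 < Kc = 4.05, the reaction proceeds forward (toward products) to reach equilibrium.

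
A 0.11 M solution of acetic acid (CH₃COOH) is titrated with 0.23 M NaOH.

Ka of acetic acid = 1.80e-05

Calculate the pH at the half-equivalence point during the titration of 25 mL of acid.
pH = pKa = 4.74

At the half-equivalence point, [HA] = [A⁻], so by Henderson–Hasselbalch pH = pKa + log(1) = pKa.
pKa = −log(1.80e-05) = 4.74.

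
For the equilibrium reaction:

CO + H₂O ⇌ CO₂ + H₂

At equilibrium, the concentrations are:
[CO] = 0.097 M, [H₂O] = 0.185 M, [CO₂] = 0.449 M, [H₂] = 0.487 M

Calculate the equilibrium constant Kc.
K_c = 12.1852

Kc = ([CO₂] × [H₂]) / ([CO] × [H₂O])
   = ((0.449)·(0.487)) / ((0.097)·(0.185))
   = 0.21866 / 0.017945 = 12.1852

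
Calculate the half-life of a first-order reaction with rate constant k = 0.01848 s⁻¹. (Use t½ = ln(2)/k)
37.51 s

t½ = ln(2)/k = 0.6931/0.01848 = 37.51 s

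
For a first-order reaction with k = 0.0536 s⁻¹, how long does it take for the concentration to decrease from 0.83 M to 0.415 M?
12.93 s

From ln[A] = ln[A]₀ - k·t: t = ln([A]₀/[A])/k = ln(0.83/0.415)/0.0536 = ln(2.0000)/0.0536 = 0.6931/0.0536 = 12.93 s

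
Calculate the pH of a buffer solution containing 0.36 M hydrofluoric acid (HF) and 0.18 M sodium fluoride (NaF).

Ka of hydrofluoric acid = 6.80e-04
pH = 2.87

pKa = -log(6.80e-04) = 3.17. pH = pKa + log([A⁻]/[HA]) = 3.17 + log(0.18/0.36)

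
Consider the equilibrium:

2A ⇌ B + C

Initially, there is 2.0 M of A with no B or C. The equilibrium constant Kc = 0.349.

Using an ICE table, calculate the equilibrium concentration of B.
[B] = 0.542 M

ICE: [A] = 2.0 − 2x, [B] = [C] = x.
Kc = x²/(2.0 − 2x)² = 0.349 ⇒ √Kc = x/(2.0 − 2x).
x = √0.349·2.0/(1 + 2√0.349) = 0.59076·2.0/2.1815 = 0.5416.
[B] = x = 0.542 M.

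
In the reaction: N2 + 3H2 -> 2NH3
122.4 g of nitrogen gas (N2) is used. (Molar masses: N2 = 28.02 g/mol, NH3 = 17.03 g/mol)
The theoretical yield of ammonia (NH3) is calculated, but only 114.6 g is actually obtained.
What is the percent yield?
Moles of N2 = 122.4 g ÷ 28.02 g/mol = 4.36831 mol
Mole ratio: 2 mol NH3 / 1 mol N2
Moles of NH3 = 4.36831 × (2/1) = 8.73662 mol
Theoretical yield = 8.73662 mol × 17.03 g/mol = 148.78 g
Actual yield = 114.6 g
Percent yield = (114.6 / 148.78) × 100% = 77.0%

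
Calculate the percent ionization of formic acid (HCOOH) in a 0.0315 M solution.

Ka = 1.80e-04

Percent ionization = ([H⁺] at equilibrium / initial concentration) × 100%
Percent ionization = 7.28%

Let x = [H⁺]. Ka = x²/(C - x) ⇒ x² + (1.80e-04)x - (1.80e-04)(0.0315) = 0. x = 2.2929e-03. Percent = (2.2929e-03/0.0315) × 100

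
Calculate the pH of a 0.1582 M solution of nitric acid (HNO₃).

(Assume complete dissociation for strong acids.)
pH = 0.80

[H⁺] = 0.1582 M for strong acid. pH = -log[H⁺] = -log(0.1582)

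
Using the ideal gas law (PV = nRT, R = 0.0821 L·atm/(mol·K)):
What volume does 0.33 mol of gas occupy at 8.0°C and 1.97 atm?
T = 8.0°C + 273.15 = 281.15 K
V = nRT/P = (0.33 × 0.0821 × 281.15) / 1.97
V = 3.87 L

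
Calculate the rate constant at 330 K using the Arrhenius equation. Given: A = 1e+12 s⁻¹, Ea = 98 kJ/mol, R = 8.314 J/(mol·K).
3.07e-04 s⁻¹

k = A·exp(-Ea/(R·T)) = 1e+12·exp(-98000/(8.314·330)) = 1e+12·exp(-35.7192) = 1e+12·3.0714e-16 = 3.07e-04 s⁻¹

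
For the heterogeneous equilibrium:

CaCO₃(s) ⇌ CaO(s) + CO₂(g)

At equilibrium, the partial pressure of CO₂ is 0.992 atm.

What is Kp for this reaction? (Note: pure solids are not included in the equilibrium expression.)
K_p = 0.992

Solids (CaCO₃, CaO) have activity 1 and are excluded.
Kp = P(CO₂) = 0.992.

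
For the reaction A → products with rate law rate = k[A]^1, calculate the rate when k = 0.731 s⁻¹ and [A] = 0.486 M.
0.3553 M/s

rate = k·[A]^1 = 0.731·(0.486)^1 = 0.731·0.486 = 0.3553 M/s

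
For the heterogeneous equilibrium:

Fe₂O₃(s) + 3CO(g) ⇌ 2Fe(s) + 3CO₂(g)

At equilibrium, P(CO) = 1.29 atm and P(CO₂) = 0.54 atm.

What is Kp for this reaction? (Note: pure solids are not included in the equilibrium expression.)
K_p = 0.073

Solids (Fe₂O₃, Fe) are excluded.
Kp = P(CO₂)³/P(CO)³ = (0.54)³/(1.29)³ = 0.1575/2.147 = 0.073.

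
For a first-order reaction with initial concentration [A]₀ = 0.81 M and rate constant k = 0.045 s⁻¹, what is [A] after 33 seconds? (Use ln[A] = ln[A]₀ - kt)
0.1835 M

ln[A] = ln[A]₀ - k·t = ln(0.81) - (0.045)·(33) = -0.2107 - 1.4850 = -1.6957
[A] = e^(-1.6957) = 0.1835 M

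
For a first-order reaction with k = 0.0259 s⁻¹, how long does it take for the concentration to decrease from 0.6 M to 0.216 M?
39.45 s

From ln[A] = ln[A]₀ - k·t: t = ln([A]₀/[A])/k = ln(0.6/0.216)/0.0259 = ln(2.7778)/0.0259 = 1.0217/0.0259 = 39.45 s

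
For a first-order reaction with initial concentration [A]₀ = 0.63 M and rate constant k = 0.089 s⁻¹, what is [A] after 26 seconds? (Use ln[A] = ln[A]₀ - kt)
0.0623 M

ln[A] = ln[A]₀ - k·t = ln(0.63) - (0.089)·(26) = -0.4620 - 2.3140 = -2.7760
[A] = e^(-2.7760) = 0.0623 M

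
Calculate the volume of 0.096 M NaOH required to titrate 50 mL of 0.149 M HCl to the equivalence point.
V_{base} = 77.6 mL

At equivalence: moles acid = moles base.
moles HCl = 0.149 M × 0.05 L = 0.00745 mol
V_NaOH = 0.00745 mol ÷ 0.096 M = 0.0776 L = 77.6 mL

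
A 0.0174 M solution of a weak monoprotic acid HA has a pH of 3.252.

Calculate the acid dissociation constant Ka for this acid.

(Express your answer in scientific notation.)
K_a = 1.86e-05

[H⁺] = 10^(−pH) = 10^(−3.252) = 5.598e-04 M. For HA ⇌ H⁺ + A⁻, Ka = x²/(C − x) = (5.598e-04)²/(0.0174 − 5.598e-04) = 1.86e-05.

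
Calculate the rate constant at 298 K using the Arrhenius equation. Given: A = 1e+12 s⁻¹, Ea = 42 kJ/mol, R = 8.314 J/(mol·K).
4.34e+04 s⁻¹

k = A·exp(-Ea/(R·T)) = 1e+12·exp(-42000/(8.314·298)) = 1e+12·exp(-16.9521) = 1e+12·4.3432e-08 = 4.34e+04 s⁻¹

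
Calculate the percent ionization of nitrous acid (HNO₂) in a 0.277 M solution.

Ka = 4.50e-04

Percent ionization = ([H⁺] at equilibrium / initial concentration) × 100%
Percent ionization = 3.95%

Let x = [H⁺]. Ka = x²/(C - x) ⇒ x² + (4.50e-04)x - (4.50e-04)(0.277) = 0. x = 1.0942e-02. Percent = (1.0942e-02/0.277) × 100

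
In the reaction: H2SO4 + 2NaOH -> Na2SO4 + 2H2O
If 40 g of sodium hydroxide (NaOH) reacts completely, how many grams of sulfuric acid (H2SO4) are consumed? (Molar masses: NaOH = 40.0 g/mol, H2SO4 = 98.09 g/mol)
Moles of NaOH = 40 g ÷ 40.0 g/mol = 1 mol
Mole ratio: 1 mol H2SO4 / 2 mol NaOH
Moles of H2SO4 = 1 × (1/2) = 0.5 mol
Mass of H2SO4 = 0.5 mol × 98.09 g/mol = 49.05 g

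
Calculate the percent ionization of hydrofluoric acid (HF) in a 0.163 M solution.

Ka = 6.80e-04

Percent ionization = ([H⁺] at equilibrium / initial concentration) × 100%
Percent ionization = 6.25%

Let x = [H⁺]. Ka = x²/(C - x) ⇒ x² + (6.80e-04)x - (6.80e-04)(0.163) = 0. x = 1.0194e-02. Percent = (1.0194e-02/0.163) × 100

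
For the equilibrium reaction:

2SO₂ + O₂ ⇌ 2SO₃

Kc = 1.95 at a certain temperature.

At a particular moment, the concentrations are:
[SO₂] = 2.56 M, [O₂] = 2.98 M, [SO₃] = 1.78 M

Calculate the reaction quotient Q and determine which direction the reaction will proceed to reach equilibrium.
Q = 0.162, Q < K, reaction proceeds forward (toward products)

Q = ([SO₃]^2) / ([SO₂]^2 × [O₂])
  = ((1.78)^2) / ((2.56)^2·(2.98)) = 3.1684/19.53 = 0.1622
Since Q = 0.1622 < Kc = 1.95, the reaction proceeds forward (toward products) to reach equilibrium.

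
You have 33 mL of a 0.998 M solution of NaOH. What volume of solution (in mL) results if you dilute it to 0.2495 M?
Using M₁V₁ = M₂V₂:
0.998 × 33 = 0.2495 × V₂
V₂ = (0.998 × 33) / 0.2495 = 132 mL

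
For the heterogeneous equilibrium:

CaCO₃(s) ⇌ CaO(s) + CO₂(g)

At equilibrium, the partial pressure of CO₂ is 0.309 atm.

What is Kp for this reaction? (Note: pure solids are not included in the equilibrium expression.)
K_p = 0.309

Solids (CaCO₃, CaO) have activity 1 and are excluded.
Kp = P(CO₂) = 0.309.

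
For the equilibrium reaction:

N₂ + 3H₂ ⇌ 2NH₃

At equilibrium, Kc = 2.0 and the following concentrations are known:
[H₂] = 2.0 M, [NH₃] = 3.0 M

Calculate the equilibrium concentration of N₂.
[N₂] = 0.5625 M

Kc = ([NH₃]^2) / ([N₂] × [H₂]^3) = 2.0
[N₂]^1 = (product terms)/(Kc · other reactant terms) = 9 / (2.0 · 8) = 0.5625
[N₂] = 0.5625 M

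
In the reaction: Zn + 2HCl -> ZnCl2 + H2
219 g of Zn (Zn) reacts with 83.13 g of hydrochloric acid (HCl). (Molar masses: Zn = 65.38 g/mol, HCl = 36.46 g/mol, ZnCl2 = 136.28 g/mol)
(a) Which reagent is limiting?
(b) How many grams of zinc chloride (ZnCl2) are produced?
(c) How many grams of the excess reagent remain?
(a) HCl, (b) 155.4 g, (c) 144.5 g

Moles of Zn = 219 g ÷ 65.38 g/mol = 3.34965 mol
Moles of HCl = 83.13 g ÷ 36.46 g/mol = 2.28003 mol
Moles ÷ coefficient: Zn: 3.34965/1 = 3.35, HCl: 2.28003/2 = 1.14
(a) HCl has the smaller value, so HCl is the limiting reagent.
(b) Moles of ZnCl2 = 2.28003 mol HCl × (1/2) = 1.14002 mol; mass = 1.14002 mol × 136.28 g/mol = 155.4 g
(c) Zn consumed = 2.28003 × (1/2) = 1.14002 mol; remaining = 3.34965 − 1.14002 = 2.20963 mol; mass = 2.20963 mol × 65.38 g/mol = 144.5 g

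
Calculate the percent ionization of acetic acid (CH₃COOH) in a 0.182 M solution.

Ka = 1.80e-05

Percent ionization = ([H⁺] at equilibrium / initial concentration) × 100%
Percent ionization = 0.99%

Let x = [H⁺]. Ka = x²/(C - x) ⇒ x² + (1.80e-05)x - (1.80e-05)(0.182) = 0. x = 1.8010e-03. Percent = (1.8010e-03/0.182) × 100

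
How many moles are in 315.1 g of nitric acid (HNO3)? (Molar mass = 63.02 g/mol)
Moles = 315.1 g ÷ 63.02 g/mol = 5 mol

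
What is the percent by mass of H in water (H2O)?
Mass of H in formula = 1.008 × 2 = 2.016 g/mol
Molar mass = 18.02 g/mol
% H = (2.016/18.02) × 100% = 11.19%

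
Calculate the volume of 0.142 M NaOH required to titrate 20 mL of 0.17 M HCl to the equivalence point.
V_{base} = 23.9 mL

At equivalence: moles acid = moles base.
moles HCl = 0.17 M × 0.02 L = 0.0034 mol
V_NaOH = 0.0034 mol ÷ 0.142 M = 0.02394 L = 23.9 mL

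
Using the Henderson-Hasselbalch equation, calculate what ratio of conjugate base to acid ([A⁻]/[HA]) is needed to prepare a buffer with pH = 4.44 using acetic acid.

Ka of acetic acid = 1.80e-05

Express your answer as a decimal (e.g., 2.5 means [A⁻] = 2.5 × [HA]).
[A⁻]/[HA] = 0.496

pKa = −log(1.80e-05) = 4.7447. pH = pKa + log([A⁻]/[HA]). 4.44 = 4.7447 + log(ratio). log(ratio) = 4.44 − 4.7447 = -0.3047. ratio = 10^(-0.3047) = 0.496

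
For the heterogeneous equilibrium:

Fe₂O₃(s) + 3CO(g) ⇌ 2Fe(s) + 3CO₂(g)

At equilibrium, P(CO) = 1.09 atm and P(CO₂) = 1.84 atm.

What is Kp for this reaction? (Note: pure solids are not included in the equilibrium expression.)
K_p = 4.810

Solids (Fe₂O₃, Fe) are excluded.
Kp = P(CO₂)³/P(CO)³ = (1.84)³/(1.09)³ = 6.23/1.295 = 4.810.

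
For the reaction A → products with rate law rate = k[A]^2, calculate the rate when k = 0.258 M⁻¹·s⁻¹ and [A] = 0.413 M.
0.04401 M/s

rate = k·[A]^2 = 0.258·(0.413)^2 = 0.258·0.170569 = 0.04401 M/s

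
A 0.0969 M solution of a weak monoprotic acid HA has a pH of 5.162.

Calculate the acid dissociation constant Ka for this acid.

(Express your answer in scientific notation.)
K_a = 4.89e-10

[H⁺] = 10^(−pH) = 10^(−5.162) = 6.887e-06 M. For HA ⇌ H⁺ + A⁻, Ka = x²/(C − x) = (6.887e-06)²/(0.0969 − 6.887e-06) = 4.89e-10.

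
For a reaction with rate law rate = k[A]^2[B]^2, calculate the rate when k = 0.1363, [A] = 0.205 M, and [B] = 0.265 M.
0.0004022 M/s

rate = k·[A]^2·[B]^2 = 0.1363·(0.205)^2·(0.265)^2 = 0.1363·0.042025·0.070225 = 0.0004022 M/s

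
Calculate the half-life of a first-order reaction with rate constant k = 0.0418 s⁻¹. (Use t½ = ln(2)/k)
16.58 s

t½ = ln(2)/k = 0.6931/0.0418 = 16.58 s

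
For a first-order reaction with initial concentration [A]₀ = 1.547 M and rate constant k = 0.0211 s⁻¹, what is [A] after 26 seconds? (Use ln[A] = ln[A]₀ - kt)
0.8938 M

ln[A] = ln[A]₀ - k·t = ln(1.547) - (0.0211)·(26) = 0.4363 - 0.5486 = -0.1123
[A] = e^(-0.1123) = 0.8938 M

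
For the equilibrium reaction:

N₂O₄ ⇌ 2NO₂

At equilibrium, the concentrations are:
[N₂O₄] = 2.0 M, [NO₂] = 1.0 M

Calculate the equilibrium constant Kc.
K_c = 0.5000

Kc = ([NO₂]^2) / ([N₂O₄])
   = ((1.0)^2) / ((2.0))
   = 1 / 2 = 0.5000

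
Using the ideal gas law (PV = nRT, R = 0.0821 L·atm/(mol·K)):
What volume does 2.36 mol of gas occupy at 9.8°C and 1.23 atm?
T = 9.8°C + 273.15 = 282.95 K
V = nRT/P = (2.36 × 0.0821 × 282.95) / 1.23
V = 44.57 L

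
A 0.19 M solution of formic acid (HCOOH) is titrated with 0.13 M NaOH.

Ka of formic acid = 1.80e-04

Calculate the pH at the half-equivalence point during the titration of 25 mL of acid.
pH = pKa = 3.74

At the half-equivalence point, [HA] = [A⁻], so by Henderson–Hasselbalch pH = pKa + log(1) = pKa.
pKa = −log(1.80e-04) = 3.74.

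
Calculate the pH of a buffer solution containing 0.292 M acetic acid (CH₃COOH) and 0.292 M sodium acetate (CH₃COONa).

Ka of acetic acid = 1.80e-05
pH = 4.74

pKa = -log(1.80e-05) = 4.74. pH = pKa + log([A⁻]/[HA]) = 4.74 + log(0.292/0.292)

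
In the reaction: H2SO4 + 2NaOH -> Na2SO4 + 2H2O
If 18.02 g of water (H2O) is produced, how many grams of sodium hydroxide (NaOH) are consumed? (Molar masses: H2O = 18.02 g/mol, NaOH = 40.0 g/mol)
Moles of H2O = 18.02 g ÷ 18.02 g/mol = 1 mol
Mole ratio: 2 mol NaOH / 2 mol H2O
Moles of NaOH = 1 × (2/2) = 1 mol
Mass of NaOH = 1 mol × 40.0 g/mol = 40 g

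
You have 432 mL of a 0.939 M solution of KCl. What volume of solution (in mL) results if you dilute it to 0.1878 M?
Using M₁V₁ = M₂V₂:
0.939 × 432 = 0.1878 × V₂
V₂ = (0.939 × 432) / 0.1878 = 2160 mL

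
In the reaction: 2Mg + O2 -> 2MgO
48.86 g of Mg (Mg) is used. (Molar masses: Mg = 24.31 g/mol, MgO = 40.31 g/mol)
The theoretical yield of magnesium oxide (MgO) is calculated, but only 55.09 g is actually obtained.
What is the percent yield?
Moles of Mg = 48.86 g ÷ 24.31 g/mol = 2.00987 mol
Mole ratio: 2 mol MgO / 2 mol Mg
Moles of MgO = 2.00987 × (2/2) = 2.00987 mol
Theoretical yield = 2.00987 mol × 40.31 g/mol = 81.018 g
Actual yield = 55.09 g
Percent yield = (55.09 / 81.018) × 100% = 68.0%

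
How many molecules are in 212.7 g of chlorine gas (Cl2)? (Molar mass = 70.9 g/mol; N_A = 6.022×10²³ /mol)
Moles = 212.7 g ÷ 70.9 g/mol = 3 mol
Molecules = 3 mol × 6.022×10²³ /mol = 1.807e+24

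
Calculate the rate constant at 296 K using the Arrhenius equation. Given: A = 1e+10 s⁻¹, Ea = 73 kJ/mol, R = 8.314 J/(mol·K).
1.31e-03 s⁻¹

k = A·exp(-Ea/(R·T)) = 1e+10·exp(-73000/(8.314·296)) = 1e+10·exp(-29.6634) = 1e+10·1.3102e-13 = 1.31e-03 s⁻¹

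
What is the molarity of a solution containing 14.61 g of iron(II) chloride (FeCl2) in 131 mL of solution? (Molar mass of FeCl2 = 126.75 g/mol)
Moles of FeCl2 = 14.61 g ÷ 126.75 g/mol = 0.115266 mol
Volume = 131 mL = 0.131 L
Molarity = 0.115266 mol ÷ 0.131 L = 0.8799 M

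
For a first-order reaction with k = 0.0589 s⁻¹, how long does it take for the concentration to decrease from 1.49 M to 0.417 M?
21.62 s

From ln[A] = ln[A]₀ - k·t: t = ln([A]₀/[A])/k = ln(1.49/0.417)/0.0589 = ln(3.5731)/0.0589 = 1.2734/0.0589 = 21.62 s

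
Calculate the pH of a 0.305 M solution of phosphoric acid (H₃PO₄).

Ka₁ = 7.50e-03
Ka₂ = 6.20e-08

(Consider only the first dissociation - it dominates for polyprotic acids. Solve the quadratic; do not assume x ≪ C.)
pH = 1.35

x² + Ka₁·x − Ka₁·C = 0 with Ka₁ = 7.50e-03, C = 0.305.
x = (−Ka₁ + √(Ka₁² + 4·Ka₁·C))/2 = 4.4225e-02 M, so pH = 1.35.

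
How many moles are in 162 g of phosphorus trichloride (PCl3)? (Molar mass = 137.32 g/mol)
Moles = 162 g ÷ 137.32 g/mol = 1.18 mol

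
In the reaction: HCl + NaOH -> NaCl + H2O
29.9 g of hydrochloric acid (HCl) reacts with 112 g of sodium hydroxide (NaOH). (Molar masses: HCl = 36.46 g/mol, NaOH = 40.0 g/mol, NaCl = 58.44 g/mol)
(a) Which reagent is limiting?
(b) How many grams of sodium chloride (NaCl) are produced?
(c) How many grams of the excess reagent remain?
(a) HCl, (b) 47.93 g, (c) 79.2 g

Moles of HCl = 29.9 g ÷ 36.46 g/mol = 0.820077 mol
Moles of NaOH = 112 g ÷ 40.0 g/mol = 2.8 mol
Moles ÷ coefficient: HCl: 0.820077/1 = 0.8201, NaOH: 2.8/1 = 2.8
(a) HCl has the smaller value, so HCl is the limiting reagent.
(b) Moles of NaCl = 0.820077 mol HCl × (1/1) = 0.820077 mol; mass = 0.820077 mol × 58.44 g/mol = 47.93 g
(c) NaOH consumed = 0.820077 × (1/1) = 0.820077 mol; remaining = 2.8 − 0.820077 = 1.97992 mol; mass = 1.97992 mol × 40.0 g/mol = 79.2 g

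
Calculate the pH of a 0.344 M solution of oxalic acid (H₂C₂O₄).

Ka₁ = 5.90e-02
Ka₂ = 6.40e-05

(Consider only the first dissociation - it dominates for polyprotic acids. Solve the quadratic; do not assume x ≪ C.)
pH = 0.94

x² + Ka₁·x − Ka₁·C = 0 with Ka₁ = 5.90e-02, C = 0.344.
x = (−Ka₁ + √(Ka₁² + 4·Ka₁·C))/2 = 1.1599e-01 M, so pH = 0.94.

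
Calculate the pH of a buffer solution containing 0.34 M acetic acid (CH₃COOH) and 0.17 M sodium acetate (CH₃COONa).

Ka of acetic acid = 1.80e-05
pH = 4.44

pKa = -log(1.80e-05) = 4.74. pH = pKa + log([A⁻]/[HA]) = 4.74 + log(0.17/0.34)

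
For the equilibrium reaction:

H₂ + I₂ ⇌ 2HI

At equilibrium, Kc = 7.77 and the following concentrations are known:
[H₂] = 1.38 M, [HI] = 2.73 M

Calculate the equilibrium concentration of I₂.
[I₂] = 0.6951 M

Kc = ([HI]^2) / ([H₂] × [I₂]) = 7.77
[I₂]^1 = (product terms)/(Kc · other reactant terms) = 7.4529 / (7.77 · 1.38) = 0.69506
[I₂] = 0.6951 M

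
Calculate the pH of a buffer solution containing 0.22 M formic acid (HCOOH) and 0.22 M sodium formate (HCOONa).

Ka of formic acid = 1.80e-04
pH = 3.74

pKa = -log(1.80e-04) = 3.74. pH = pKa + log([A⁻]/[HA]) = 3.74 + log(0.22/0.22)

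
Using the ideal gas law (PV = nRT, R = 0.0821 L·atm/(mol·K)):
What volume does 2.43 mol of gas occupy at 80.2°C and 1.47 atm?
T = 80.2°C + 273.15 = 353.35 K
V = nRT/P = (2.43 × 0.0821 × 353.35) / 1.47
V = 47.96 L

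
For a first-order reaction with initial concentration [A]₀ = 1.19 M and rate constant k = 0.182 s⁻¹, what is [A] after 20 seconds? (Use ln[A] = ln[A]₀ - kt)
0.0312 M

ln[A] = ln[A]₀ - k·t = ln(1.19) - (0.182)·(20) = 0.1740 - 3.6400 = -3.4660
[A] = e^(-3.4660) = 0.0312 M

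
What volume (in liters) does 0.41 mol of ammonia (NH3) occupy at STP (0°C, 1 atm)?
At STP, 1 mol of gas occupies 22.4 L
Volume = 0.41 mol × 22.4 L/mol = 9.18 L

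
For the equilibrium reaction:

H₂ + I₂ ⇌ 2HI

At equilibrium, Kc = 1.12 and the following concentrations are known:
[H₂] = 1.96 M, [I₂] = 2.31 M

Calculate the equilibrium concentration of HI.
[HI] = 2.2519 M

Kc = ([HI]^2) / ([H₂] × [I₂]) = 1.12
[HI]^2 = Kc · (reactant terms)/(other product terms) = 1.12 · 4.5276 / 1 = 5.0709
[HI] = (5.0709)^(1/2) = 2.2519 M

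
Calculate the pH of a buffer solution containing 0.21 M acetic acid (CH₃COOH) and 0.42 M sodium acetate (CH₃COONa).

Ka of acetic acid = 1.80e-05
pH = 5.05

pKa = -log(1.80e-05) = 4.74. pH = pKa + log([A⁻]/[HA]) = 4.74 + log(0.42/0.21)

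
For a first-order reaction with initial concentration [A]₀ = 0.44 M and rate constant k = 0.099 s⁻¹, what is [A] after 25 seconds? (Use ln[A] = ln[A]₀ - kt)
0.0370 M

ln[A] = ln[A]₀ - k·t = ln(0.44) - (0.099)·(25) = -0.8210 - 2.4750 = -3.2960
[A] = e^(-3.2960) = 0.0370 M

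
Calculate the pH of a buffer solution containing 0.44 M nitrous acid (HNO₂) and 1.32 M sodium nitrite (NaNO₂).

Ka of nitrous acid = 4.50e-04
pH = 3.82

pKa = -log(4.50e-04) = 3.35. pH = pKa + log([A⁻]/[HA]) = 3.35 + log(1.32/0.44)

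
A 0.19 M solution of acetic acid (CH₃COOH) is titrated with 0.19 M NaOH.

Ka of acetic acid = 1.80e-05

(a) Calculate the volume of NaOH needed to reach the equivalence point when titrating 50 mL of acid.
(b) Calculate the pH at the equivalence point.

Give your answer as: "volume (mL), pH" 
V = 50.0 mL, pH = 8.86

(a) At equivalence: moles acid = moles base.
moles acid = 0.19 × 0.05 = 0.0095 mol; V_NaOH = 0.0095/0.19 = 0.05 L = 50.0 mL.
(b) At equivalence, all acid → conjugate base A⁻ at [A⁻] = 0.0095/0.1 = 0.095 M.
Kb = Kw/Ka = 1.0e-14/1.80e-05 = 5.556e-10; [OH⁻] = √(Kb·[A⁻]) = 7.265e-06; pOH = 5.14; pH = 14 − pOH = 8.86.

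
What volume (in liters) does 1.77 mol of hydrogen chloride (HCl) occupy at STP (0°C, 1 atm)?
At STP, 1 mol of gas occupies 22.4 L
Volume = 1.77 mol × 22.4 L/mol = 39.65 L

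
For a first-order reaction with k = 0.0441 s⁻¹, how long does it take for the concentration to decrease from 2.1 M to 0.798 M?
21.94 s

From ln[A] = ln[A]₀ - k·t: t = ln([A]₀/[A])/k = ln(2.1/0.798)/0.0441 = ln(2.6316)/0.0441 = 0.9676/0.0441 = 21.94 s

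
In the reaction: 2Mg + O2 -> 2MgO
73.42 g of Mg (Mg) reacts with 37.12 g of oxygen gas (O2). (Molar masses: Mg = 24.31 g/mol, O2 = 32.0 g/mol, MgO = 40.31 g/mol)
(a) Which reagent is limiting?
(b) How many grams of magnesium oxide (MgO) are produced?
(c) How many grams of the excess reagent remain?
(a) O2, (b) 93.52 g, (c) 17.02 g

Moles of Mg = 73.42 g ÷ 24.31 g/mol = 3.02016 mol
Moles of O2 = 37.12 g ÷ 32.0 g/mol = 1.16 mol
Moles ÷ coefficient: Mg: 3.02016/2 = 1.51, O2: 1.16/1 = 1.16
(a) O2 has the smaller value, so O2 is the limiting reagent.
(b) Moles of MgO = 1.16 mol O2 × (2/1) = 2.32 mol; mass = 2.32 mol × 40.31 g/mol = 93.52 g
(c) Mg consumed = 1.16 × (2/1) = 2.32 mol; remaining = 3.02016 − 2.32 = 0.700156 mol; mass = 0.700156 mol × 24.31 g/mol = 17.02 g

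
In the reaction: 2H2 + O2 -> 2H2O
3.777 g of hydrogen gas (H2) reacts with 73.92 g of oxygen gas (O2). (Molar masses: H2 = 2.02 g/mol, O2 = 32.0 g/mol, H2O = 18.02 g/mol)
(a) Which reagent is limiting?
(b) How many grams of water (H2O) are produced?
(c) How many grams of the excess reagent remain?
(a) H2, (b) 33.69 g, (c) 44 g

Moles of H2 = 3.777 g ÷ 2.02 g/mol = 1.8698 mol
Moles of O2 = 73.92 g ÷ 32.0 g/mol = 2.31 mol
Moles ÷ coefficient: H2: 1.8698/2 = 0.9349, O2: 2.31/1 = 2.31
(a) H2 has the smaller value, so H2 is the limiting reagent.
(b) Moles of H2O = 1.8698 mol H2 × (2/2) = 1.8698 mol; mass = 1.8698 mol × 18.02 g/mol = 33.69 g
(c) O2 consumed = 1.8698 × (1/2) = 0.934901 mol; remaining = 2.31 − 0.934901 = 1.3751 mol; mass = 1.3751 mol × 32.0 g/mol = 44 g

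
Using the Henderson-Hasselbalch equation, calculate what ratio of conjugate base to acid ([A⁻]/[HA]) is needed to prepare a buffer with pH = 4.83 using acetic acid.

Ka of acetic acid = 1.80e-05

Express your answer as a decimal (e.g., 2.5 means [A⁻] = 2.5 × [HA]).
[A⁻]/[HA] = 1.217

pKa = −log(1.80e-05) = 4.7447. pH = pKa + log([A⁻]/[HA]). 4.83 = 4.7447 + log(ratio). log(ratio) = 4.83 − 4.7447 = 0.0853. ratio = 10^(0.0853) = 1.217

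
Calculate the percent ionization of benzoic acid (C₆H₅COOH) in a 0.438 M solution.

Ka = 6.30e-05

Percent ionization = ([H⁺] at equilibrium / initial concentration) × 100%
Percent ionization = 1.19%

Let x = [H⁺]. Ka = x²/(C - x) ⇒ x² + (6.30e-05)x - (6.30e-05)(0.438) = 0. x = 5.2216e-03. Percent = (5.2216e-03/0.438) × 100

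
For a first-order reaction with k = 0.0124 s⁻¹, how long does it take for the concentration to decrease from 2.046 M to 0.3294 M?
147.29 s

From ln[A] = ln[A]₀ - k·t: t = ln([A]₀/[A])/k = ln(2.046/0.3294)/0.0124 = ln(6.2113)/0.0124 = 1.8264/0.0124 = 147.29 s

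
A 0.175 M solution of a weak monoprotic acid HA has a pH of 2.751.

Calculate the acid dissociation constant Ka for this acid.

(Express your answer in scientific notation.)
K_a = 1.82e-05

[H⁺] = 10^(−pH) = 10^(−2.751) = 1.774e-03 M. For HA ⇌ H⁺ + A⁻, Ka = x²/(C − x) = (1.774e-03)²/(0.175 − 1.774e-03) = 1.82e-05.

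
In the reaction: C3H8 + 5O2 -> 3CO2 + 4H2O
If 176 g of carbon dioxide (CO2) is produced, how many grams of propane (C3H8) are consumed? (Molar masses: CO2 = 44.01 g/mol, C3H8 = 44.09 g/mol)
Moles of CO2 = 176 g ÷ 44.01 g/mol = 3.99909 mol
Mole ratio: 1 mol C3H8 / 3 mol CO2
Moles of C3H8 = 3.99909 × (1/3) = 1.33303 mol
Mass of C3H8 = 1.33303 mol × 44.09 g/mol = 58.77 g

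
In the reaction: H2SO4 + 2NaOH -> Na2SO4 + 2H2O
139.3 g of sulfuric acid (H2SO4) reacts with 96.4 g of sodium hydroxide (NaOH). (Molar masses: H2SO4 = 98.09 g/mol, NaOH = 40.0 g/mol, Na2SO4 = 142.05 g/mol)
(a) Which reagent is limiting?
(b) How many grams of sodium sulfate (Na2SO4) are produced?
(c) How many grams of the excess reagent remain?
(a) NaOH, (b) 171.2 g, (c) 21.1 g

Moles of H2SO4 = 139.3 g ÷ 98.09 g/mol = 1.42012 mol
Moles of NaOH = 96.4 g ÷ 40.0 g/mol = 2.41 mol
Moles ÷ coefficient: H2SO4: 1.42012/1 = 1.42, NaOH: 2.41/2 = 1.205
(a) NaOH has the smaller value, so NaOH is the limiting reagent.
(b) Moles of Na2SO4 = 2.41 mol NaOH × (1/2) = 1.205 mol; mass = 1.205 mol × 142.05 g/mol = 171.2 g
(c) H2SO4 consumed = 2.41 × (1/2) = 1.205 mol; remaining = 1.42012 − 1.205 = 0.215124 mol; mass = 0.215124 mol × 98.09 g/mol = 21.1 g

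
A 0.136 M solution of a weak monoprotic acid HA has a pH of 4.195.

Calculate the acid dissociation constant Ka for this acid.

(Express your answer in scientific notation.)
K_a = 3.00e-08

[H⁺] = 10^(−pH) = 10^(−4.195) = 6.383e-05 M. For HA ⇌ H⁺ + A⁻, Ka = x²/(C − x) = (6.383e-05)²/(0.136 − 6.383e-05) = 3.00e-08.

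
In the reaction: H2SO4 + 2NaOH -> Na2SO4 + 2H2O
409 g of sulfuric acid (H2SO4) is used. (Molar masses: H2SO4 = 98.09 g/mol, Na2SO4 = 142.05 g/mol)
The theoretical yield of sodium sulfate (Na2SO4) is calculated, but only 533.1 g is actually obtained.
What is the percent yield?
Moles of H2SO4 = 409 g ÷ 98.09 g/mol = 4.16964 mol
Mole ratio: 1 mol Na2SO4 / 1 mol H2SO4
Moles of Na2SO4 = 4.16964 × (1/1) = 4.16964 mol
Theoretical yield = 4.16964 mol × 142.05 g/mol = 592.3 g
Actual yield = 533.1 g
Percent yield = (533.1 / 592.3) × 100% = 90.0%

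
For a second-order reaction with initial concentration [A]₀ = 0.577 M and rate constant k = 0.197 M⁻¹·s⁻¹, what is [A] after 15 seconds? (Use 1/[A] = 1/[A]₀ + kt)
0.2133 M

1/[A] = 1/[A]₀ + k·t = 1/0.577 + (0.197)·(15) = 1.7331 + 2.9550 = 4.6881
[A] = 1/4.6881 = 0.2133 M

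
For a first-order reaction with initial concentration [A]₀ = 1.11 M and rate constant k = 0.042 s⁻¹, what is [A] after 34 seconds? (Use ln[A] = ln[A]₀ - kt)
0.2662 M

ln[A] = ln[A]₀ - k·t = ln(1.11) - (0.042)·(34) = 0.1044 - 1.4280 = -1.3236
[A] = e^(-1.3236) = 0.2662 M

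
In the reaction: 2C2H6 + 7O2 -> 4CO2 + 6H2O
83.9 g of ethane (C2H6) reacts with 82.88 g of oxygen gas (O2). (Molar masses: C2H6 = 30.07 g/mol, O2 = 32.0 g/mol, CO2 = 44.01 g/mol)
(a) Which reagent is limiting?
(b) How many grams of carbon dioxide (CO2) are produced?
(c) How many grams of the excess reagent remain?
(a) O2, (b) 65.13 g, (c) 61.65 g

Moles of C2H6 = 83.9 g ÷ 30.07 g/mol = 2.79016 mol
Moles of O2 = 82.88 g ÷ 32.0 g/mol = 2.59 mol
Moles ÷ coefficient: C2H6: 2.79016/2 = 1.395, O2: 2.59/7 = 0.37
(a) O2 has the smaller value, so O2 is the limiting reagent.
(b) Moles of CO2 = 2.59 mol O2 × (4/7) = 1.48 mol; mass = 1.48 mol × 44.01 g/mol = 65.13 g
(c) C2H6 consumed = 2.59 × (2/7) = 0.74 mol; remaining = 2.79016 − 0.74 = 2.05016 mol; mass = 2.05016 mol × 30.07 g/mol = 61.65 g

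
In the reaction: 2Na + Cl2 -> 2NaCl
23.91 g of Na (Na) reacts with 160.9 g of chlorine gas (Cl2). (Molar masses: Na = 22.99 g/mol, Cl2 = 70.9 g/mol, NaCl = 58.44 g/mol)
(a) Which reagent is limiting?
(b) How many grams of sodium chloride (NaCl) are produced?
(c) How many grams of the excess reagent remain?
(a) Na, (b) 60.78 g, (c) 124 g

Moles of Na = 23.91 g ÷ 22.99 g/mol = 1.04002 mol
Moles of Cl2 = 160.9 g ÷ 70.9 g/mol = 2.26939 mol
Moles ÷ coefficient: Na: 1.04002/2 = 0.52, Cl2: 2.26939/1 = 2.269
(a) Na has the smaller value, so Na is the limiting reagent.
(b) Moles of NaCl = 1.04002 mol Na × (2/2) = 1.04002 mol; mass = 1.04002 mol × 58.44 g/mol = 60.78 g
(c) Cl2 consumed = 1.04002 × (1/2) = 0.520009 mol; remaining = 2.26939 − 0.520009 = 1.74938 mol; mass = 1.74938 mol × 70.9 g/mol = 124 g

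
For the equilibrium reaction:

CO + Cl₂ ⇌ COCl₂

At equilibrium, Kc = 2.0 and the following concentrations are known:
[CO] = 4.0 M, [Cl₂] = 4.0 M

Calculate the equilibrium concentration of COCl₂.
[COCl₂] = 32.0000 M

Kc = ([COCl₂]) / ([CO] × [Cl₂]) = 2.0
[COCl₂]^1 = Kc · (reactant terms)/(other product terms) = 2.0 · 16 / 1 = 32
[COCl₂] = 32.0000 M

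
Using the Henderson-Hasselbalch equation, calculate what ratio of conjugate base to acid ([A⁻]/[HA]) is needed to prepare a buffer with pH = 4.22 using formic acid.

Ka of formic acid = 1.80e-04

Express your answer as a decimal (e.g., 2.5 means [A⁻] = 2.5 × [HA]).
[A⁻]/[HA] = 2.987

pKa = −log(1.80e-04) = 3.7447. pH = pKa + log([A⁻]/[HA]). 4.22 = 3.7447 + log(ratio). log(ratio) = 4.22 − 3.7447 = 0.4753. ratio = 10^(0.4753) = 2.987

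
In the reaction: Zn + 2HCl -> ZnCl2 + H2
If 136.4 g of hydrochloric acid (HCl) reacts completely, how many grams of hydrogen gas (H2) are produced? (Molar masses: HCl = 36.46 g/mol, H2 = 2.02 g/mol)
Moles of HCl = 136.4 g ÷ 36.46 g/mol = 3.74109 mol
Mole ratio: 1 mol H2 / 2 mol HCl
Moles of H2 = 3.74109 × (1/2) = 1.87054 mol
Mass of H2 = 1.87054 mol × 2.02 g/mol = 3.778 g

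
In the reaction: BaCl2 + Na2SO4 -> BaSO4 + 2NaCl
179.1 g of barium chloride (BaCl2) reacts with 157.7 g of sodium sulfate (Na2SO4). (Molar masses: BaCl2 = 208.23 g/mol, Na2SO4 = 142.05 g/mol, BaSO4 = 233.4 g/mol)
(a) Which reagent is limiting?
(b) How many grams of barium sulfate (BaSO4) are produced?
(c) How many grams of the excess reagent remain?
(a) BaCl2, (b) 200.7 g, (c) 35.52 g

Moles of BaCl2 = 179.1 g ÷ 208.23 g/mol = 0.860107 mol
Moles of Na2SO4 = 157.7 g ÷ 142.05 g/mol = 1.11017 mol
Moles ÷ coefficient: BaCl2: 0.860107/1 = 0.8601, Na2SO4: 1.11017/1 = 1.11
(a) BaCl2 has the smaller value, so BaCl2 is the limiting reagent.
(b) Moles of BaSO4 = 0.860107 mol BaCl2 × (1/1) = 0.860107 mol; mass = 0.860107 mol × 233.4 g/mol = 200.7 g
(c) Na2SO4 consumed = 0.860107 × (1/1) = 0.860107 mol; remaining = 1.11017 − 0.860107 = 0.250066 mol; mass = 0.250066 mol × 142.05 g/mol = 35.52 g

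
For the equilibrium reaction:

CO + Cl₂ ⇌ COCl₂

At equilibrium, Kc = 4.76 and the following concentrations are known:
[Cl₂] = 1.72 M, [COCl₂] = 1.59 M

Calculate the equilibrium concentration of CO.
[CO] = 0.1942 M

Kc = ([COCl₂]) / ([CO] × [Cl₂]) = 4.76
[CO]^1 = (product terms)/(Kc · other reactant terms) = 1.59 / (4.76 · 1.72) = 0.19421
[CO] = 0.1942 M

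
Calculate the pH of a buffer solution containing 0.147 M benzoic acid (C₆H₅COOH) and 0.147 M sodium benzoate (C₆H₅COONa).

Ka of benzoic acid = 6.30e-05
pH = 4.20

pKa = -log(6.30e-05) = 4.20. pH = pKa + log([A⁻]/[HA]) = 4.20 + log(0.147/0.147)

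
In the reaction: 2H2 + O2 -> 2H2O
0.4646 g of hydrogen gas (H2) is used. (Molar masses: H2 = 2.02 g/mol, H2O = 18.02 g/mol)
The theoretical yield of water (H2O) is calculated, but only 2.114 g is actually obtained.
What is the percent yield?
Moles of H2 = 0.4646 g ÷ 2.02 g/mol = 0.23 mol
Mole ratio: 2 mol H2O / 2 mol H2
Moles of H2O = 0.23 × (2/2) = 0.23 mol
Theoretical yield = 0.23 mol × 18.02 g/mol = 4.1446 g
Actual yield = 2.114 g
Percent yield = (2.114 / 4.1446) × 100% = 51.0%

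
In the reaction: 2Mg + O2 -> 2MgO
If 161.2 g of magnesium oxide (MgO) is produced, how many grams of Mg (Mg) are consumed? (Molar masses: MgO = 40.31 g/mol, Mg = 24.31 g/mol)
Moles of MgO = 161.2 g ÷ 40.31 g/mol = 3.99901 mol
Mole ratio: 2 mol Mg / 2 mol MgO
Moles of Mg = 3.99901 × (2/2) = 3.99901 mol
Mass of Mg = 3.99901 mol × 24.31 g/mol = 97.22 g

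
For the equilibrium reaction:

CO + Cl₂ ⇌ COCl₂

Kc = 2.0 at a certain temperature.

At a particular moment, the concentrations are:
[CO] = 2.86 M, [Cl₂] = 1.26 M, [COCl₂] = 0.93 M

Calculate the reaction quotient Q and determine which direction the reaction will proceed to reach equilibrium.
Q = 0.258, Q < K, reaction proceeds forward (toward products)

Q = ([COCl₂]) / ([CO] × [Cl₂])
  = ((0.93)) / ((2.86)·(1.26)) = 0.93/3.6036 = 0.2581
Since Q = 0.2581 < Kc = 2.0, the reaction proceeds forward (toward products) to reach equilibrium.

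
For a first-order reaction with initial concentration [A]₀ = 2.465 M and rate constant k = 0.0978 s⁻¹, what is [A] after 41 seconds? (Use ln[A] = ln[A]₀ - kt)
0.0447 M

ln[A] = ln[A]₀ - k·t = ln(2.465) - (0.0978)·(41) = 0.9022 - 4.0098 = -3.1076
[A] = e^(-3.1076) = 0.0447 M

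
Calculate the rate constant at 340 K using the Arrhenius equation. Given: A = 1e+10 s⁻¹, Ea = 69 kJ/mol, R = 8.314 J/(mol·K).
2.51e-01 s⁻¹

k = A·exp(-Ea/(R·T)) = 1e+10·exp(-69000/(8.314·340)) = 1e+10·exp(-24.4096) = 1e+10·2.5064e-11 = 2.51e-01 s⁻¹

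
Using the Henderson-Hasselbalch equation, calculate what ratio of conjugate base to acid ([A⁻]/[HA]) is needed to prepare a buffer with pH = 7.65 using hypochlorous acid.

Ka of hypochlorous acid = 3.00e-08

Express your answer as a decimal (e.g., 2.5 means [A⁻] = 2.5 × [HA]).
[A⁻]/[HA] = 1.340

pKa = −log(3.00e-08) = 7.5229. pH = pKa + log([A⁻]/[HA]). 7.65 = 7.5229 + log(ratio). log(ratio) = 7.65 − 7.5229 = 0.1271. ratio = 10^(0.1271) = 1.340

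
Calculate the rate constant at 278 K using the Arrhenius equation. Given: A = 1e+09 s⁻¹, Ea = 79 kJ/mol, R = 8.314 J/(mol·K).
1.43e-06 s⁻¹

k = A·exp(-Ea/(R·T)) = 1e+09·exp(-79000/(8.314·278)) = 1e+09·exp(-34.1800) = 1e+09·1.4316e-15 = 1.43e-06 s⁻¹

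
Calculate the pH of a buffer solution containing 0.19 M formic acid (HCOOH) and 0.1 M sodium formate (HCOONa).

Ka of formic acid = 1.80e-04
pH = 3.47

pKa = -log(1.80e-04) = 3.74. pH = pKa + log([A⁻]/[HA]) = 3.74 + log(0.1/0.19)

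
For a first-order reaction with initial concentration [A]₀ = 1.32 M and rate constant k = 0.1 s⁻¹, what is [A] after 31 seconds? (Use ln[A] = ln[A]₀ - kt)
0.0595 M

ln[A] = ln[A]₀ - k·t = ln(1.32) - (0.1)·(31) = 0.2776 - 3.1000 = -2.8224
[A] = e^(-2.8224) = 0.0595 M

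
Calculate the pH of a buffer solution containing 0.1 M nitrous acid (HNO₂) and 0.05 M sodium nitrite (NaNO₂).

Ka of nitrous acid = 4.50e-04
pH = 3.05

pKa = -log(4.50e-04) = 3.35. pH = pKa + log([A⁻]/[HA]) = 3.35 + log(0.05/0.1)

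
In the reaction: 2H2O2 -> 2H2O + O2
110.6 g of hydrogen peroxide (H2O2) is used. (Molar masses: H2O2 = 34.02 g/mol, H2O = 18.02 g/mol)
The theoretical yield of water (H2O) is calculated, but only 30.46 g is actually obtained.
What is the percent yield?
Moles of H2O2 = 110.6 g ÷ 34.02 g/mol = 3.25103 mol
Mole ratio: 2 mol H2O / 2 mol H2O2
Moles of H2O = 3.25103 × (2/2) = 3.25103 mol
Theoretical yield = 3.25103 mol × 18.02 g/mol = 58.584 g
Actual yield = 30.46 g
Percent yield = (30.46 / 58.584) × 100% = 52.0%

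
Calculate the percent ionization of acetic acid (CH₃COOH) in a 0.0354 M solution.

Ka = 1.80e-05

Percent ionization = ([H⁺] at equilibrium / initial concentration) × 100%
Percent ionization = 2.23%

Let x = [H⁺]. Ka = x²/(C - x) ⇒ x² + (1.80e-05)x - (1.80e-05)(0.0354) = 0. x = 7.8930e-04. Percent = (7.8930e-04/0.0354) × 100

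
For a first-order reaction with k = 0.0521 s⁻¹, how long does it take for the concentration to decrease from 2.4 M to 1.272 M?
12.19 s

From ln[A] = ln[A]₀ - k·t: t = ln([A]₀/[A])/k = ln(2.4/1.272)/0.0521 = ln(1.8868)/0.0521 = 0.6349/0.0521 = 12.19 s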